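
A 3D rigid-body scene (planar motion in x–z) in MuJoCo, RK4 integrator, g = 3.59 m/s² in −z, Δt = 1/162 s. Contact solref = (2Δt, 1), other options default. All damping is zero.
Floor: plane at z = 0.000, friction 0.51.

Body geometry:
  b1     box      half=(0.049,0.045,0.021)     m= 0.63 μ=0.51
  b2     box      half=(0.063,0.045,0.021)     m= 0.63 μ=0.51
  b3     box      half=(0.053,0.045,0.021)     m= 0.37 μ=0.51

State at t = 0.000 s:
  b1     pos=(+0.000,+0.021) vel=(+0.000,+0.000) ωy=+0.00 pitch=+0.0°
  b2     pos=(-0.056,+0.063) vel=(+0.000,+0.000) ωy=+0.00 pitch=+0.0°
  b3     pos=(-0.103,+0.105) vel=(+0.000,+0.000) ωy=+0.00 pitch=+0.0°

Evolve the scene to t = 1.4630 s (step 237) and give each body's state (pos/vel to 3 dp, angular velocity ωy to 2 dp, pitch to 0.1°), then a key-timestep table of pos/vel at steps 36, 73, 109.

State at t = 1.4630 s:
  b1     pos=(+0.000,+0.021) vel=(+0.000,+0.000) ωy=+0.00 pitch=+0.0°
  b2     pos=(-0.067,+0.054) vel=(+0.000,+0.000) ωy=+0.01 pitch=-36.5°
  b3     pos=(-0.258,+0.021) vel=(+0.000,+0.000) ωy=+0.00 pitch=+180.0°

Key-timestep trajectory:
   step    t(s)  b1.x    b1.z    b1.vx   b1.vz   b2.x    b2.z    b2.vx   b2.vz   b3.x    b3.z    b3.vx   b3.vz 
     36  0.2222   +0.000  +0.021  +0.000  +0.000   -0.066  +0.056  -0.085  -0.099   -0.130  +0.065  -0.180  -0.455
     73  0.4506   +0.000  +0.021  +0.000  +0.000   -0.069  +0.056  +0.107  -0.070   -0.185  +0.054  -0.196  +0.088
    109  0.6728   +0.000  +0.021  +0.000  +0.000   -0.067  +0.054  -0.002  +0.002   -0.227  +0.051  -0.225  -0.106


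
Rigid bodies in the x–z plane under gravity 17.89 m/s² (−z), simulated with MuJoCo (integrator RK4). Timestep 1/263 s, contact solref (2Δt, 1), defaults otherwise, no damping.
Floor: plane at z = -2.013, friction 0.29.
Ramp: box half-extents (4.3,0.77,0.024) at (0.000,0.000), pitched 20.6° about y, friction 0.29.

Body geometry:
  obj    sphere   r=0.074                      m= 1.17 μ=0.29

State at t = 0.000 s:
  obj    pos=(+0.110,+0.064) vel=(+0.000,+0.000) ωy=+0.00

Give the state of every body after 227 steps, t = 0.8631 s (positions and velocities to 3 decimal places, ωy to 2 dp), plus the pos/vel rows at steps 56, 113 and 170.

State at t = 0.8631 s:
  obj    pos=(+1.678,-0.526) vel=(+3.633,-1.365) ωy=+52.43

Key-timestep trajectory:
   step    t(s)  obj.x    obj.z    obj.vx   obj.vz 
     56  0.2129   +0.205  +0.028  +0.896  -0.337
    113  0.4297   +0.498  -0.083  +1.808  -0.680
    170  0.6464   +0.989  -0.267  +2.720  -1.023


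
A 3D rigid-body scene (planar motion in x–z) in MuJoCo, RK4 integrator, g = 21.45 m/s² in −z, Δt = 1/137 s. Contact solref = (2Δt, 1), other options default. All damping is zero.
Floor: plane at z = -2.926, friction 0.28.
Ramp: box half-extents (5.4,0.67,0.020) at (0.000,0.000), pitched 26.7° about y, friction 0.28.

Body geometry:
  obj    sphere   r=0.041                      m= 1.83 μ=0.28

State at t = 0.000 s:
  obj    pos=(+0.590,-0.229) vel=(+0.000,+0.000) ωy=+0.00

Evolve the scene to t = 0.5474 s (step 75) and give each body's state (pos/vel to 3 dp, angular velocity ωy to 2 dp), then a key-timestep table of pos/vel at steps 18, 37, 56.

State at t = 0.5474 s:
  obj    pos=(+1.512,-0.692) vel=(+3.367,-1.693) ωy=+91.88

Key-timestep trajectory:
   step    t(s)  obj.x    obj.z    obj.vx   obj.vz 
     18  0.1314   +0.643  -0.255  +0.808  -0.406
     37  0.2701   +0.815  -0.341  +1.661  -0.835
     56  0.4088   +1.104  -0.487  +2.514  -1.264


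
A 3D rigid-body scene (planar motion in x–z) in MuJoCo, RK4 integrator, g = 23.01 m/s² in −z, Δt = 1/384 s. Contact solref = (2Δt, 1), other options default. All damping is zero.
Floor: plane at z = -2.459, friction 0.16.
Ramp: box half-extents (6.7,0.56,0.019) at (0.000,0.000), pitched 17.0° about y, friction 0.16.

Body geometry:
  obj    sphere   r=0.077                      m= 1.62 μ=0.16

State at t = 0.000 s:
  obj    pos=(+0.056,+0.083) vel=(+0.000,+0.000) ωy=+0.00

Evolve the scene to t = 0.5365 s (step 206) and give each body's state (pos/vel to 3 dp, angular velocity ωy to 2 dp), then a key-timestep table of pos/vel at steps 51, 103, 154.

State at t = 0.5365 s:
  obj    pos=(+0.717,-0.119) vel=(+2.465,-0.754) ωy=+33.47

Key-timestep trajectory:
   step    t(s)  obj.x    obj.z    obj.vx   obj.vz 
     51  0.1328   +0.097  +0.071  +0.610  -0.187
    103  0.2682   +0.221  +0.033  +1.233  -0.377
    154  0.4010   +0.426  -0.030  +1.843  -0.563


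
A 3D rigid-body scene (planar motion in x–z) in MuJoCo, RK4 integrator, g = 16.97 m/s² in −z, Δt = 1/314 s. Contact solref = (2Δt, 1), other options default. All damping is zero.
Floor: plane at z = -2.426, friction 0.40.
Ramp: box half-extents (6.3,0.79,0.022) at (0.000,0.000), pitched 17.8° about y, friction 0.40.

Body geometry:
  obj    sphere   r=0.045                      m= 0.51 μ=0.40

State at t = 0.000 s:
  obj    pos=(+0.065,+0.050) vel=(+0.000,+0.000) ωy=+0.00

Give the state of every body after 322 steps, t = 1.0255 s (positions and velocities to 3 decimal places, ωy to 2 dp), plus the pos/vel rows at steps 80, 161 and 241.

State at t = 1.0255 s:
  obj    pos=(+1.920,-0.546) vel=(+3.618,-1.162) ωy=+84.43

Key-timestep trajectory:
   step    t(s)  obj.x    obj.z    obj.vx   obj.vz 
     80  0.2548   +0.179  +0.013  +0.899  -0.289
    161  0.5127   +0.529  -0.099  +1.809  -0.581
    241  0.7675   +1.104  -0.284  +2.708  -0.869


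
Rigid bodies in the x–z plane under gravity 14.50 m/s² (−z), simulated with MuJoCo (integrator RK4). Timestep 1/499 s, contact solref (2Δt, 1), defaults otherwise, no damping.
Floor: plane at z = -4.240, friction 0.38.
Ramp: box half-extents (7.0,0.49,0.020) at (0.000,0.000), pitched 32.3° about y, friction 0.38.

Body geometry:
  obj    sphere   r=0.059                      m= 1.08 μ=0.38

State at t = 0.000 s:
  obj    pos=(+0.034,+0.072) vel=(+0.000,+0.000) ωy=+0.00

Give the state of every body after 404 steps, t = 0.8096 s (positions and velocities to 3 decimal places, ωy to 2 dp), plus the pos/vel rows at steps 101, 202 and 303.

State at t = 0.8096 s:
  obj    pos=(+1.567,-0.897) vel=(+3.787,-2.394) ωy=+75.94

Key-timestep trajectory:
   step    t(s)  obj.x    obj.z    obj.vx   obj.vz 
    101  0.2024   +0.130  +0.011  +0.947  -0.599
    202  0.4048   +0.417  -0.170  +1.894  -1.197
    303  0.6072   +0.896  -0.473  +2.841  -1.796


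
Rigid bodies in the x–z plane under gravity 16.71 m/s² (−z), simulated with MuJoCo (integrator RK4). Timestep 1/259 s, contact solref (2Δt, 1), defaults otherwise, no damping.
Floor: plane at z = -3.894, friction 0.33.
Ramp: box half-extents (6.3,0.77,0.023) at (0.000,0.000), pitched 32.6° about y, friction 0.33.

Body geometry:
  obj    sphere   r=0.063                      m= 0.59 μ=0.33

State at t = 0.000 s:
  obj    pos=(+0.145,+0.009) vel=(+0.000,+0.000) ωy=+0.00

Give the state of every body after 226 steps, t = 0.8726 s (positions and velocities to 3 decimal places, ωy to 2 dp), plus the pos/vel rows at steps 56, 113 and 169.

State at t = 0.8726 s:
  obj    pos=(+2.208,-1.310) vel=(+4.727,-3.023) ωy=+89.05

Key-timestep trajectory:
   step    t(s)  obj.x    obj.z    obj.vx   obj.vz 
     56  0.2162   +0.272  -0.072  +1.172  -0.749
    113  0.4363   +0.661  -0.321  +2.364  -1.512
    169  0.6525   +1.299  -0.728  +3.535  -2.261


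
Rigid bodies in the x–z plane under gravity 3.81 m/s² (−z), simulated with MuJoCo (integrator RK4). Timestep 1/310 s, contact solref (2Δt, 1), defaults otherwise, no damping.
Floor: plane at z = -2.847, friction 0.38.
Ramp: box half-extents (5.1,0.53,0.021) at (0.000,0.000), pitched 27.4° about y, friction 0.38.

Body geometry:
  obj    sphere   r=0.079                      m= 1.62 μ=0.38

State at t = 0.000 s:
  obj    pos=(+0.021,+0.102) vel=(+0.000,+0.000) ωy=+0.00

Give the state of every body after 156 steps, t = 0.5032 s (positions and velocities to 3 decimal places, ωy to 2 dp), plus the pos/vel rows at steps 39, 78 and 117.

State at t = 0.5032 s:
  obj    pos=(+0.162,+0.029) vel=(+0.560,-0.290) ωy=+7.98

Key-timestep trajectory:
   step    t(s)  obj.x    obj.z    obj.vx   obj.vz 
     39  0.1258   +0.030  +0.097  +0.140  -0.073
     78  0.2516   +0.056  +0.084  +0.280  -0.145
    117  0.3774   +0.100  +0.061  +0.420  -0.218


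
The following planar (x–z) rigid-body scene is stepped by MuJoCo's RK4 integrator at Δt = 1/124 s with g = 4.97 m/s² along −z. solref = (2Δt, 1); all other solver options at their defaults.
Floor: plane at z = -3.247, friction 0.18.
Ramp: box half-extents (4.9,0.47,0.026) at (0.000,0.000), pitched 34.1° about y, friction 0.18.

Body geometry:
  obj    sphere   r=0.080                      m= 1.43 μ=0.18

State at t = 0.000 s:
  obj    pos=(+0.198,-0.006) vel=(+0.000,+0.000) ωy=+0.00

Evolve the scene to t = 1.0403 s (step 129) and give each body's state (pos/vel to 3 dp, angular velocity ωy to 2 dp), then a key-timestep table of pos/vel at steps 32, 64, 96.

State at t = 1.0403 s:
  obj    pos=(+1.115,-0.627) vel=(+1.765,-1.188) ωy=+24.11

Key-timestep trajectory:
   step    t(s)  obj.x    obj.z    obj.vx   obj.vz 
     32  0.2581   +0.254  -0.044  +0.440  -0.290
     64  0.5161   +0.424  -0.159  +0.879  -0.582
     96  0.7742   +0.706  -0.350  +1.309  -0.892


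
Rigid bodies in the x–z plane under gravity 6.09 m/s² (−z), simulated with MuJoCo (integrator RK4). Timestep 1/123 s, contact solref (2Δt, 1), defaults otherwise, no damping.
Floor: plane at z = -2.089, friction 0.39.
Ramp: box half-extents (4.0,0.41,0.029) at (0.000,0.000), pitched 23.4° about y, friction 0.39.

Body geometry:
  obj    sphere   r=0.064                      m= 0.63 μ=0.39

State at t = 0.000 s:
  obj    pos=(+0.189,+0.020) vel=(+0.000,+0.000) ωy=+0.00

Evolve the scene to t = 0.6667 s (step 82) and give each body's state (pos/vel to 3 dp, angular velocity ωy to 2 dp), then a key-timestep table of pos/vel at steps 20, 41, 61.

State at t = 0.6667 s:
  obj    pos=(+0.541,-0.133) vel=(+1.057,-0.457) ωy=+17.99

Key-timestep trajectory:
   step    t(s)  obj.x    obj.z    obj.vx   obj.vz 
     20  0.1626   +0.210  +0.010  +0.258  -0.112
     41  0.3333   +0.277  -0.019  +0.529  -0.229
     61  0.4959   +0.384  -0.065  +0.786  -0.340


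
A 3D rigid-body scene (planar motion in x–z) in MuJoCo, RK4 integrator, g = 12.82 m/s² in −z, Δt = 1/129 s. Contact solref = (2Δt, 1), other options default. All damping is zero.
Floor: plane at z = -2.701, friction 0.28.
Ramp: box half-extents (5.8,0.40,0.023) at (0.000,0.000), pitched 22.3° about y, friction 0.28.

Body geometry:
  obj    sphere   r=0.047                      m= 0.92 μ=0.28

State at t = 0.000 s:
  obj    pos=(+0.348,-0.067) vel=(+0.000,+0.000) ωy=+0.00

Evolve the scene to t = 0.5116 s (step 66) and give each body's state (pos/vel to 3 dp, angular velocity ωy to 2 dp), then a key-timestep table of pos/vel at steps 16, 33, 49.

State at t = 0.5116 s:
  obj    pos=(+0.769,-0.240) vel=(+1.645,-0.675) ωy=+37.81

Key-timestep trajectory:
   step    t(s)  obj.x    obj.z    obj.vx   obj.vz 
     16  0.1240   +0.373  -0.077  +0.399  -0.163
     33  0.2558   +0.453  -0.110  +0.823  -0.337
     49  0.3798   +0.580  -0.162  +1.221  -0.501


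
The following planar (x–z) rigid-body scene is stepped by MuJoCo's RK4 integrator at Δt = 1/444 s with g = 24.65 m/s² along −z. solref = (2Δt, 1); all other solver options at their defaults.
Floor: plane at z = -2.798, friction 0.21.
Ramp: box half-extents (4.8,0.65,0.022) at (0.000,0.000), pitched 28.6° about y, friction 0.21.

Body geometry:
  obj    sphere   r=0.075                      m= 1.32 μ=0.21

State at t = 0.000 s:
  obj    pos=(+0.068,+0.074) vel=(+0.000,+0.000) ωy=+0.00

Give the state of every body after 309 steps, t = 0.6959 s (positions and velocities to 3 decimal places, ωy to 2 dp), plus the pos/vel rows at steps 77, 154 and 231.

State at t = 0.6959 s:
  obj    pos=(+1.860,-0.904) vel=(+5.150,-2.808) ωy=+78.20

Key-timestep trajectory:
   step    t(s)  obj.x    obj.z    obj.vx   obj.vz 
     77  0.1734   +0.179  +0.013  +1.284  -0.700
    154  0.3468   +0.513  -0.169  +2.567  -1.400
    231  0.5203   +1.070  -0.473  +3.850  -2.099


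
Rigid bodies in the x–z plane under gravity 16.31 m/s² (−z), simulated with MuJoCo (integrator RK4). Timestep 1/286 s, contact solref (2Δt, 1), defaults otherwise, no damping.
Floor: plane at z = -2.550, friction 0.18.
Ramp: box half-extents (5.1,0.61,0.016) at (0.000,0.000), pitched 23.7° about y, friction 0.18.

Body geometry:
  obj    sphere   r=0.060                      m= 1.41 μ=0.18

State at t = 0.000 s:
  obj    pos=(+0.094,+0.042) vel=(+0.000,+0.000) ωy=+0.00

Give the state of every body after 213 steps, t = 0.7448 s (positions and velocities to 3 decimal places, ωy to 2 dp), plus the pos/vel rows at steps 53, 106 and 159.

State at t = 0.7448 s:
  obj    pos=(+1.283,-0.480) vel=(+3.194,-1.402) ωy=+58.11

Key-timestep trajectory:
   step    t(s)  obj.x    obj.z    obj.vx   obj.vz 
     53  0.1853   +0.168  +0.009  +0.795  -0.349
    106  0.3706   +0.389  -0.088  +1.589  -0.698
    159  0.5559   +0.757  -0.249  +2.384  -1.046


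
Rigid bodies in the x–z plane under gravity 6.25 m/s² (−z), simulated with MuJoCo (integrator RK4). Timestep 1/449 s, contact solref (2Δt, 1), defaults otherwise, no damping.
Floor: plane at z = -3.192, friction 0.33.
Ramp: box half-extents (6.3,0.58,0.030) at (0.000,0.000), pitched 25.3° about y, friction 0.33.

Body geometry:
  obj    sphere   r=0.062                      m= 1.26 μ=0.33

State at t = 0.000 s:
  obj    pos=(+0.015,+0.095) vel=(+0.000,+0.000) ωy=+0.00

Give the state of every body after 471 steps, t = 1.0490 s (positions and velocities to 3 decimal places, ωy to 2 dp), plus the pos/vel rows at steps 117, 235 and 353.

State at t = 1.0490 s:
  obj    pos=(+0.964,-0.354) vel=(+1.809,-0.855) ωy=+32.28

Key-timestep trajectory:
   step    t(s)  obj.x    obj.z    obj.vx   obj.vz 
    117  0.2606   +0.073  +0.067  +0.450  -0.212
    235  0.5234   +0.251  -0.017  +0.903  -0.427
    353  0.7862   +0.548  -0.157  +1.356  -0.641


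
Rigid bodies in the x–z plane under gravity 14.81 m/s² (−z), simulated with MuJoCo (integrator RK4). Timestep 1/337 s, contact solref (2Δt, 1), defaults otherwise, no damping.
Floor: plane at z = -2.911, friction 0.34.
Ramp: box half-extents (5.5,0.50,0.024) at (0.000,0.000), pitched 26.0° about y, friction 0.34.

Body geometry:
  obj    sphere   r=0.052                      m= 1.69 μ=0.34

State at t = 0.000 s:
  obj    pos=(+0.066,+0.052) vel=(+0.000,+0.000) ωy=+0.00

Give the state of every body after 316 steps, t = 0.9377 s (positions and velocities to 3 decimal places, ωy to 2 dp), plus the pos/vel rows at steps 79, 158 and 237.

State at t = 0.9377 s:
  obj    pos=(+1.899,-0.841) vel=(+3.908,-1.906) ωy=+83.61

Key-timestep trajectory:
   step    t(s)  obj.x    obj.z    obj.vx   obj.vz 
     79  0.2344   +0.181  -0.004  +0.977  -0.477
    158  0.4688   +0.524  -0.171  +1.954  -0.953
    237  0.7033   +1.097  -0.450  +2.931  -1.430


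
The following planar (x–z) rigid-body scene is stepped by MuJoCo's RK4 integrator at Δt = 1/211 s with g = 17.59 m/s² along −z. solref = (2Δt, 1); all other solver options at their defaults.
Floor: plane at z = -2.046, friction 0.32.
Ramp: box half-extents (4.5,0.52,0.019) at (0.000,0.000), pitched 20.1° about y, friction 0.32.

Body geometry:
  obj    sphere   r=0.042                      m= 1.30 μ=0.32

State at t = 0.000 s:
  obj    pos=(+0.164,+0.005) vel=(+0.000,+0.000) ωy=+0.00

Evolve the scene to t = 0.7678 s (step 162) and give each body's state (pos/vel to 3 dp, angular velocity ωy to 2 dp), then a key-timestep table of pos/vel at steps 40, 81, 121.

State at t = 0.7678 s:
  obj    pos=(+1.359,-0.432) vel=(+3.113,-1.139) ωy=+78.92

Key-timestep trajectory:
   step    t(s)  obj.x    obj.z    obj.vx   obj.vz 
     40  0.1896   +0.237  -0.022  +0.769  -0.281
     81  0.3839   +0.463  -0.104  +1.557  -0.570
    121  0.5735   +0.831  -0.239  +2.325  -0.851


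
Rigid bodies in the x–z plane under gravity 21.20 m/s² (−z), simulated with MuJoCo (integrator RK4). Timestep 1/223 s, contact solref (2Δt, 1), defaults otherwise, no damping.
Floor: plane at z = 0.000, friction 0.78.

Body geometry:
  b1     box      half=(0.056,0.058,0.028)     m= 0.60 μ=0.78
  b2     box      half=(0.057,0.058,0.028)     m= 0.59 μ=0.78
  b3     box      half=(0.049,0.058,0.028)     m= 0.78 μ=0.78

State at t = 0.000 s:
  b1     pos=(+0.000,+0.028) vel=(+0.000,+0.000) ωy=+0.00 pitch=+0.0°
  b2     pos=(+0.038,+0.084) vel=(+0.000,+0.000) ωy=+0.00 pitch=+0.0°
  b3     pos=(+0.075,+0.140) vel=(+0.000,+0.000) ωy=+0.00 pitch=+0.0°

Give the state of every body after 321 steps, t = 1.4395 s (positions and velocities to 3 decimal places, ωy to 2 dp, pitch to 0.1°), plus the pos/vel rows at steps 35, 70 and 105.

State at t = 1.4395 s:
  b1     pos=(+0.000,+0.028) vel=(+0.000,+0.000) ωy=+0.00 pitch=+0.0°
  b2     pos=(+0.091,+0.057) vel=(+0.000,+0.000) ωy=+0.00 pitch=+90.0°
  b3     pos=(+0.249,+0.028) vel=(+0.000,+0.000) ωy=+0.00 pitch=+180.0°

Key-timestep trajectory:
   step    t(s)  b1.x    b1.z    b1.vx   b1.vz   b2.x    b2.z    b2.vx   b2.vz   b3.x    b3.z    b3.vx   b3.vz 
     35  0.1570   +0.000  +0.028  -0.002  +0.000   +0.046  +0.088  +0.149  +0.047   +0.097  +0.131  +0.358  -0.186
     70  0.3139   +0.000  +0.028  +0.000  +0.000   +0.098  +0.059  +0.163  +0.137   +0.186  +0.055  +0.495  +0.149
    105  0.4709   +0.000  +0.028  +0.000  +0.000   +0.088  +0.059  +0.084  -0.032   +0.249  +0.028  -0.009  +0.022


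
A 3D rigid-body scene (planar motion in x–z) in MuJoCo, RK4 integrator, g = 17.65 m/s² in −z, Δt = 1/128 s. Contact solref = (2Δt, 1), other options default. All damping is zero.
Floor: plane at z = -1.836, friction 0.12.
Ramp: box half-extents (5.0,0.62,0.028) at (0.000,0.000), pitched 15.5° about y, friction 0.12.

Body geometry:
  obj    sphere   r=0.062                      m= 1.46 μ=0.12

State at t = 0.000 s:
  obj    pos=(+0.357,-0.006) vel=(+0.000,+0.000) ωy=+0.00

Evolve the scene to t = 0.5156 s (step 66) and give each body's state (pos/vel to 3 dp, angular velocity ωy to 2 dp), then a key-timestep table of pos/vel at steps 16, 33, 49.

State at t = 0.5156 s:
  obj    pos=(+0.789,-0.125) vel=(+1.674,-0.464) ωy=+28.00

Key-timestep trajectory:
   step    t(s)  obj.x    obj.z    obj.vx   obj.vz 
     16  0.1250   +0.383  -0.013  +0.406  -0.113
     33  0.2578   +0.465  -0.036  +0.837  -0.232
     49  0.3828   +0.595  -0.072  +1.243  -0.345


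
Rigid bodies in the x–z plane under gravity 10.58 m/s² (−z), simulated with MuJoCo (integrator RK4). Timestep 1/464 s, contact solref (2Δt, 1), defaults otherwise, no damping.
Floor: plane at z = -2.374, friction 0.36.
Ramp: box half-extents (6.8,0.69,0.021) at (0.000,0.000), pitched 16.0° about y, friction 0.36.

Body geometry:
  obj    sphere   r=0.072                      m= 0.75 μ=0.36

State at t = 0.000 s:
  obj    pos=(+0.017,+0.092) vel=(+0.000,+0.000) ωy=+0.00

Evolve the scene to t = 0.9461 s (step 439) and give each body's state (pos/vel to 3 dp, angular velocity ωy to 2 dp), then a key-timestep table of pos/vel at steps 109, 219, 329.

State at t = 0.9461 s:
  obj    pos=(+0.913,-0.165) vel=(+1.894,-0.543) ωy=+27.37

Key-timestep trajectory:
   step    t(s)  obj.x    obj.z    obj.vx   obj.vz 
    109  0.2349   +0.072  +0.076  +0.470  -0.135
    219  0.4720   +0.240  +0.028  +0.945  -0.271
    329  0.7091   +0.520  -0.052  +1.420  -0.407


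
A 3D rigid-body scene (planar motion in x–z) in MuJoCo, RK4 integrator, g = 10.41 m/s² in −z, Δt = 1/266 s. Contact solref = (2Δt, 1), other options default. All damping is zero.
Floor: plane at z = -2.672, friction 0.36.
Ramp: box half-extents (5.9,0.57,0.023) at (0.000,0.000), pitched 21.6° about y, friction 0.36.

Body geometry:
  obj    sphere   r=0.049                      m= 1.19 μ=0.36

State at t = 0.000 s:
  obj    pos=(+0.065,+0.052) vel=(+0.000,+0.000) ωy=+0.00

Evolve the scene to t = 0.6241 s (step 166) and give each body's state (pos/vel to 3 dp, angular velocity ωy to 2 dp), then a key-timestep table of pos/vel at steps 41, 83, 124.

State at t = 0.6241 s:
  obj    pos=(+0.561,-0.145) vel=(+1.588,-0.629) ωy=+34.85

Key-timestep trajectory:
   step    t(s)  obj.x    obj.z    obj.vx   obj.vz 
     41  0.1541   +0.095  +0.040  +0.392  -0.155
     83  0.3120   +0.189  +0.003  +0.794  -0.314
    124  0.4662   +0.342  -0.058  +1.186  -0.470


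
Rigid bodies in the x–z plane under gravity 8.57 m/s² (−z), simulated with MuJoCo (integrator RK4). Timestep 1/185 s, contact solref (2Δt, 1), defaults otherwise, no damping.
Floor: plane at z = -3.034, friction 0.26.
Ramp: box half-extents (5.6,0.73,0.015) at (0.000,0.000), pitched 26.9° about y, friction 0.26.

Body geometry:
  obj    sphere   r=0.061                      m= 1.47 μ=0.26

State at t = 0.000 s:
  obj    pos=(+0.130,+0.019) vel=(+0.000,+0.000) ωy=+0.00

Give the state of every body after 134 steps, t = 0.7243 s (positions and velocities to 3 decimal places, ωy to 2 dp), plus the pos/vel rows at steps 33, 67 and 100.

State at t = 0.7243 s:
  obj    pos=(+0.778,-0.310) vel=(+1.789,-0.908) ωy=+32.88

Key-timestep trajectory:
   step    t(s)  obj.x    obj.z    obj.vx   obj.vz 
     33  0.1784   +0.169  -0.001  +0.441  -0.224
     67  0.3622   +0.292  -0.063  +0.895  -0.454
    100  0.5405   +0.491  -0.164  +1.335  -0.677


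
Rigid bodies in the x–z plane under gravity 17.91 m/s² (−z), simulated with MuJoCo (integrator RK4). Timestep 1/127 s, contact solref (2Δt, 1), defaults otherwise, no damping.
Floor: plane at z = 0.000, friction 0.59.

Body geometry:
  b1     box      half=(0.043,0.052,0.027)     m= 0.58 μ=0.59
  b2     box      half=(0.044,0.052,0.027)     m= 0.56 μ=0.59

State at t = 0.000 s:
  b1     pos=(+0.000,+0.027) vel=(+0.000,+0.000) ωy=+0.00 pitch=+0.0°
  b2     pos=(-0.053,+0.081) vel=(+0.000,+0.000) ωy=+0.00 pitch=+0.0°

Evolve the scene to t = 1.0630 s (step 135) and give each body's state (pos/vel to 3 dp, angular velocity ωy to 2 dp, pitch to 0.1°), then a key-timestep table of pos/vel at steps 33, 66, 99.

State at t = 1.0630 s:
  b1     pos=(+0.000,+0.027) vel=(+0.000,+0.000) ωy=+0.00 pitch=+0.0°
  b2     pos=(-0.096,+0.044) vel=(+0.000,+0.000) ωy=+0.00 pitch=-90.0°

Key-timestep trajectory:
   step    t(s)  b1.x    b1.z    b1.vx   b1.vz   b2.x    b2.z    b2.vx   b2.vz 
     33  0.2598   +0.000  +0.027  +0.000  +0.000   -0.116  +0.051  -0.106  +0.020
     66  0.5197   +0.000  +0.027  +0.000  +0.000   -0.123  +0.052  +0.006  +0.000
     99  0.7795   +0.000  +0.027  +0.000  +0.000   -0.095  +0.043  +0.365  -0.157


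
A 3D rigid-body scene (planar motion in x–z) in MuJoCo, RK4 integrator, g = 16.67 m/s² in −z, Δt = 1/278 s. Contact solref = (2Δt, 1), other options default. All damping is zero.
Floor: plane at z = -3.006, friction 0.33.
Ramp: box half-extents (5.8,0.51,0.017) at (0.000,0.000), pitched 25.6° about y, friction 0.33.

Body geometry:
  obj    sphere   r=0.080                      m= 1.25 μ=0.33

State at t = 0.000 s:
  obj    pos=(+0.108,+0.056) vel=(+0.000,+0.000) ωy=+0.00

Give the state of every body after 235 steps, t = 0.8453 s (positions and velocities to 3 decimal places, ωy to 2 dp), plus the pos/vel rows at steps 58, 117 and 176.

State at t = 0.8453 s:
  obj    pos=(+1.766,-0.739) vel=(+3.922,-1.879) ωy=+54.36

Key-timestep trajectory:
   step    t(s)  obj.x    obj.z    obj.vx   obj.vz 
     58  0.2086   +0.209  +0.007  +0.968  -0.464
    117  0.4209   +0.519  -0.141  +1.953  -0.936
    176  0.6331   +1.038  -0.390  +2.938  -1.407


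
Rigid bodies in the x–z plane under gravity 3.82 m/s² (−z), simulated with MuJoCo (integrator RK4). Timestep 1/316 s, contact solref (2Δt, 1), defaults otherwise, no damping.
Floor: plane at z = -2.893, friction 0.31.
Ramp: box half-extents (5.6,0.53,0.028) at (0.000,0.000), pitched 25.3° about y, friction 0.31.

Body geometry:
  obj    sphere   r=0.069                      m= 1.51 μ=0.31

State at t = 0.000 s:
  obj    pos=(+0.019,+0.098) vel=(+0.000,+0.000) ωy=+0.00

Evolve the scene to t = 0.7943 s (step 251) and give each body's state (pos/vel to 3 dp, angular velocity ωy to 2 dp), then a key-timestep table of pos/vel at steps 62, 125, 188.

State at t = 0.7943 s:
  obj    pos=(+0.352,-0.059) vel=(+0.837,-0.396) ωy=+13.42

Key-timestep trajectory:
   step    t(s)  obj.x    obj.z    obj.vx   obj.vz 
     62  0.1962   +0.039  +0.089  +0.207  -0.098
    125  0.3956   +0.102  +0.059  +0.417  -0.197
    188  0.5949   +0.206  +0.010  +0.627  -0.296


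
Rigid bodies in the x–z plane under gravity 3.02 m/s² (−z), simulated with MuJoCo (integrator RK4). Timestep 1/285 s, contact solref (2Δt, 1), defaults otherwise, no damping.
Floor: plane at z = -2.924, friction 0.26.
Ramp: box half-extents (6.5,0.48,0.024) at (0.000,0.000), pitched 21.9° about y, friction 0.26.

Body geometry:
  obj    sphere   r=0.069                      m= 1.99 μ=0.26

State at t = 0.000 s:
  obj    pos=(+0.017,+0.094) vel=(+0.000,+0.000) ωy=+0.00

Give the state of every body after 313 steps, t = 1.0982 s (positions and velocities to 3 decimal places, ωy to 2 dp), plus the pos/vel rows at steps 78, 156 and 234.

State at t = 1.0982 s:
  obj    pos=(+0.467,-0.088) vel=(+0.820,-0.330) ωy=+12.80

Key-timestep trajectory:
   step    t(s)  obj.x    obj.z    obj.vx   obj.vz 
     78  0.2737   +0.045  +0.082  +0.204  -0.082
    156  0.5474   +0.129  +0.048  +0.409  -0.164
    234  0.8211   +0.269  -0.008  +0.613  -0.246


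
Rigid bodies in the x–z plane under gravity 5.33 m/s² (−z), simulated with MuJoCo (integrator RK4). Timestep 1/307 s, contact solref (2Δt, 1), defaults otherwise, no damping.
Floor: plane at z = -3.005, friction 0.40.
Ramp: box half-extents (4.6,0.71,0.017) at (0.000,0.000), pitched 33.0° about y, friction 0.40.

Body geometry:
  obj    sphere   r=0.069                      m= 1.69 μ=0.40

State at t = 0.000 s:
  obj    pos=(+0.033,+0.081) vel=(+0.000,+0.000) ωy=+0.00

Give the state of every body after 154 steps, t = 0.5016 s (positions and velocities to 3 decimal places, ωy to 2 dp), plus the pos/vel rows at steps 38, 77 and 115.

State at t = 0.5016 s:
  obj    pos=(+0.252,-0.061) vel=(+0.872,-0.567) ωy=+15.07

Key-timestep trajectory:
   step    t(s)  obj.x    obj.z    obj.vx   obj.vz 
     38  0.1238   +0.046  +0.072  +0.215  -0.140
     77  0.2508   +0.088  +0.046  +0.436  -0.283
    115  0.3746   +0.155  +0.002  +0.651  -0.423


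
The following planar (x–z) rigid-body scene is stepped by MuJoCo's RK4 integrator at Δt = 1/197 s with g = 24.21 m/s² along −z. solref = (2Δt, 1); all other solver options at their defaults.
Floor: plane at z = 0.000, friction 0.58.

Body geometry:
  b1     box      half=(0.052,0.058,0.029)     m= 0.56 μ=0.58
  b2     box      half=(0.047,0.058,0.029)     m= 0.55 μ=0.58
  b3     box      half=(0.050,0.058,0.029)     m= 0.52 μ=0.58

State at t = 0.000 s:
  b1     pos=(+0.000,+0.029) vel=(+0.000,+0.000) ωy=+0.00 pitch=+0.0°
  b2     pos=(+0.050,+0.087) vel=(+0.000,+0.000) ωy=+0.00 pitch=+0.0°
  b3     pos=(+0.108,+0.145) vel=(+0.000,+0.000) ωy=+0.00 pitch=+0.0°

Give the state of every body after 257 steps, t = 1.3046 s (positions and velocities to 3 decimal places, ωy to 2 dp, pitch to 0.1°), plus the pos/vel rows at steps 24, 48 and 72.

State at t = 1.3046 s:
  b1     pos=(+0.000,+0.029) vel=(+0.000,+0.000) ωy=+0.00 pitch=+0.0°
  b2     pos=(+0.092,+0.047) vel=(+0.000,+0.000) ωy=+0.00 pitch=+90.0°
  b3     pos=(+0.201,+0.050) vel=(+0.000,+0.000) ωy=+0.00 pitch=+90.0°

Key-timestep trajectory:
   step    t(s)  b1.x    b1.z    b1.vx   b1.vz   b2.x    b2.z    b2.vx   b2.vz   b3.x    b3.z    b3.vx   b3.vz 
     24  0.1218   +0.000  +0.029  -0.001  +0.000   +0.073  +0.078  +0.395  -0.419   +0.160  +0.072  +0.639  -1.671
     48  0.2437   +0.000  +0.029  +0.000  +0.000   +0.100  +0.051  -0.142  -0.056   +0.212  +0.055  +0.090  +0.048
     72  0.3655   +0.000  +0.029  +0.000  +0.000   +0.092  +0.047  -0.063  -0.007   +0.198  +0.051  +0.070  -0.015


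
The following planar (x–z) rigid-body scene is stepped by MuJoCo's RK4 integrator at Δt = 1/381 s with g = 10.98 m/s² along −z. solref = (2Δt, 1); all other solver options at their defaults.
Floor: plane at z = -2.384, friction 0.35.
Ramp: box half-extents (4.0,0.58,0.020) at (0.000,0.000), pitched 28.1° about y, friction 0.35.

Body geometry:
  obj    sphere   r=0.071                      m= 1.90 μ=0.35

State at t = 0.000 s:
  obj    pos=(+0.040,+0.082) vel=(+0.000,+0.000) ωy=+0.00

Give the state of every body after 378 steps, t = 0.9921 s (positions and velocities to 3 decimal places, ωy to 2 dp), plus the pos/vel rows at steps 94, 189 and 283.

State at t = 0.9921 s:
  obj    pos=(+1.644,-0.775) vel=(+3.233,-1.726) ωy=+51.62

Key-timestep trajectory:
   step    t(s)  obj.x    obj.z    obj.vx   obj.vz 
     94  0.2467   +0.139  +0.029  +0.804  -0.429
    189  0.4961   +0.441  -0.132  +1.617  -0.863
    283  0.7428   +0.939  -0.398  +2.421  -1.292


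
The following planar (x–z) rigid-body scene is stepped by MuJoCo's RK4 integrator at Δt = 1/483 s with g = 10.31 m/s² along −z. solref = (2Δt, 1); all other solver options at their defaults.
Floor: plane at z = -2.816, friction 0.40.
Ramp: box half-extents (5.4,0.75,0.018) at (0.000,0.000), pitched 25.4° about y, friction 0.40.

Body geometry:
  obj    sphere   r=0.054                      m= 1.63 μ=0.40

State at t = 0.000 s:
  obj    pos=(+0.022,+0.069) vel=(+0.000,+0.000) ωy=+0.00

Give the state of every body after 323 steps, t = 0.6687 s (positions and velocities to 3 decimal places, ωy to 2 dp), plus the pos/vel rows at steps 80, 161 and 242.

State at t = 0.6687 s:
  obj    pos=(+0.660,-0.234) vel=(+1.908,-0.906) ωy=+39.11

Key-timestep trajectory:
   step    t(s)  obj.x    obj.z    obj.vx   obj.vz 
     80  0.1656   +0.061  +0.051  +0.473  -0.224
    161  0.3333   +0.181  -0.006  +0.951  -0.452
    242  0.5010   +0.380  -0.101  +1.430  -0.679


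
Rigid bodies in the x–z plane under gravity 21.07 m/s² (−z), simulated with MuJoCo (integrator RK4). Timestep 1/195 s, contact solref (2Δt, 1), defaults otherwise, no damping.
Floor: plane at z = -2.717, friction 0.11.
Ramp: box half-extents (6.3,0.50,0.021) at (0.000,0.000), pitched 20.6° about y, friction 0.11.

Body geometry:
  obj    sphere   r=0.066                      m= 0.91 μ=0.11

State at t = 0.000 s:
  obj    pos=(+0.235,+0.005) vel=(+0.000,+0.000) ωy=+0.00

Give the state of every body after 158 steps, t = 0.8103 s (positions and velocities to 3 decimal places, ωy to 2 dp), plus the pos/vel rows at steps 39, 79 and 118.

State at t = 0.8103 s:
  obj    pos=(+1.862,-0.607) vel=(+4.017,-1.510) ωy=+64.98

Key-timestep trajectory:
   step    t(s)  obj.x    obj.z    obj.vx   obj.vz 
     39  0.2000   +0.334  -0.033  +0.992  -0.373
     79  0.4051   +0.642  -0.148  +2.009  -0.755
    118  0.6051   +1.143  -0.337  +3.000  -1.128


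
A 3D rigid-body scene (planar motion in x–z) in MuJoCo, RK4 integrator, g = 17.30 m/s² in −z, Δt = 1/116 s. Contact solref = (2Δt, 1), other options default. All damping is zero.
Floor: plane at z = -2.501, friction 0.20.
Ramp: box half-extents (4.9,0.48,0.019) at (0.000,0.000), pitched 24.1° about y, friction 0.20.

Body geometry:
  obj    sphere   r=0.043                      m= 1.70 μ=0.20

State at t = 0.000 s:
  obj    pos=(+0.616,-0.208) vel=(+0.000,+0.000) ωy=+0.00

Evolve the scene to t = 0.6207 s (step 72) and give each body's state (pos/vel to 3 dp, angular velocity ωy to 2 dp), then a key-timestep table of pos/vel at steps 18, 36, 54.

State at t = 0.6207 s:
  obj    pos=(+1.504,-0.605) vel=(+2.859,-1.279) ωy=+72.79

Key-timestep trajectory:
   step    t(s)  obj.x    obj.z    obj.vx   obj.vz 
     18  0.1552   +0.672  -0.233  +0.715  -0.320
     36  0.3103   +0.838  -0.307  +1.430  -0.640
     54  0.4655   +1.115  -0.431  +2.145  -0.959


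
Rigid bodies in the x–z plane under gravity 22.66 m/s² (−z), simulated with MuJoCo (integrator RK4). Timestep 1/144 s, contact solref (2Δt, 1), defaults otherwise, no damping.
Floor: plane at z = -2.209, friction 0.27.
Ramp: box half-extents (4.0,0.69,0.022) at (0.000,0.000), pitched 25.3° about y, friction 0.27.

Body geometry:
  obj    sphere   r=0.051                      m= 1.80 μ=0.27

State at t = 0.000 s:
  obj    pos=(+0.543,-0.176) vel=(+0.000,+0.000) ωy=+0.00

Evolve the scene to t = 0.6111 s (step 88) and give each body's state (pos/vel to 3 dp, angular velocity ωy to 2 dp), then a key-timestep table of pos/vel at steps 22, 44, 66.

State at t = 0.6111 s:
  obj    pos=(+1.711,-0.728) vel=(+3.822,-1.807) ωy=+82.86

Key-timestep trajectory:
   step    t(s)  obj.x    obj.z    obj.vx   obj.vz 
     22  0.1528   +0.616  -0.210  +0.956  -0.452
     44  0.3056   +0.835  -0.314  +1.911  -0.903
     66  0.4583   +1.200  -0.487  +2.867  -1.355


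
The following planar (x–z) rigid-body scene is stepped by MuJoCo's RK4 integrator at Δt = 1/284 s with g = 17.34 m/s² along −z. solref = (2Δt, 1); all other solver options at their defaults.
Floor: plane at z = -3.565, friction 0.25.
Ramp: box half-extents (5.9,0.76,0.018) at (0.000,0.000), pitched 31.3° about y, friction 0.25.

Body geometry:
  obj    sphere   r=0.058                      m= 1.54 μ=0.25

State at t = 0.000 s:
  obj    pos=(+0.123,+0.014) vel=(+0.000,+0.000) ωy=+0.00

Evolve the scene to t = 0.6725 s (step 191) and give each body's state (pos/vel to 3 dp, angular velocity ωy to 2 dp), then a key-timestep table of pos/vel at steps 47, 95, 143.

State at t = 0.6725 s:
  obj    pos=(+1.367,-0.742) vel=(+3.698,-2.248) ωy=+74.59

Key-timestep trajectory:
   step    t(s)  obj.x    obj.z    obj.vx   obj.vz 
     47  0.1655   +0.198  -0.032  +0.910  -0.553
     95  0.3345   +0.431  -0.173  +1.840  -1.118
    143  0.5035   +0.820  -0.410  +2.769  -1.683


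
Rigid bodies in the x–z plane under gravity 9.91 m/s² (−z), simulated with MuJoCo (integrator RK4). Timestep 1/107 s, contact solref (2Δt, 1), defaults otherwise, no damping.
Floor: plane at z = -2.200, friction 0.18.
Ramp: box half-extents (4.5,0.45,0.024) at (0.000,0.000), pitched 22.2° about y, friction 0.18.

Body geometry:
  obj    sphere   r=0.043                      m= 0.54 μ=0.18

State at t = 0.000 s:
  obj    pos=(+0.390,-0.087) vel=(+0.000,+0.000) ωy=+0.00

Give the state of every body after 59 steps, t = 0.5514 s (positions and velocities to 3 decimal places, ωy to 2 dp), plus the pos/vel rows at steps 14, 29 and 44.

State at t = 0.5514 s:
  obj    pos=(+0.767,-0.241) vel=(+1.366,-0.557) ωy=+34.27

Key-timestep trajectory:
   step    t(s)  obj.x    obj.z    obj.vx   obj.vz 
     14  0.1308   +0.411  -0.095  +0.324  -0.132
     29  0.2710   +0.481  -0.124  +0.671  -0.274
     44  0.4112   +0.600  -0.172  +1.019  -0.416


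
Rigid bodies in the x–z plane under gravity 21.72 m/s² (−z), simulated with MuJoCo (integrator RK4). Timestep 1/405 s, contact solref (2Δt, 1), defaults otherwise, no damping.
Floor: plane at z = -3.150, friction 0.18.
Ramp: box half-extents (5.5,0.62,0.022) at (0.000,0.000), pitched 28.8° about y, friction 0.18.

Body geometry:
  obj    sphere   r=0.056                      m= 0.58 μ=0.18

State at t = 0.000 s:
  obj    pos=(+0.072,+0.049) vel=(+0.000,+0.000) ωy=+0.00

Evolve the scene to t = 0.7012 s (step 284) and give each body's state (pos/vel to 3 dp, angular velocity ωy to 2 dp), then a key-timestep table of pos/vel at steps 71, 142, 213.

State at t = 0.7012 s:
  obj    pos=(+1.683,-0.836) vel=(+4.593,-2.525) ωy=+93.57

Key-timestep trajectory:
   step    t(s)  obj.x    obj.z    obj.vx   obj.vz 
     71  0.1753   +0.173  -0.006  +1.149  -0.631
    142  0.3506   +0.475  -0.172  +2.297  -1.263
    213  0.5259   +0.978  -0.449  +3.445  -1.894


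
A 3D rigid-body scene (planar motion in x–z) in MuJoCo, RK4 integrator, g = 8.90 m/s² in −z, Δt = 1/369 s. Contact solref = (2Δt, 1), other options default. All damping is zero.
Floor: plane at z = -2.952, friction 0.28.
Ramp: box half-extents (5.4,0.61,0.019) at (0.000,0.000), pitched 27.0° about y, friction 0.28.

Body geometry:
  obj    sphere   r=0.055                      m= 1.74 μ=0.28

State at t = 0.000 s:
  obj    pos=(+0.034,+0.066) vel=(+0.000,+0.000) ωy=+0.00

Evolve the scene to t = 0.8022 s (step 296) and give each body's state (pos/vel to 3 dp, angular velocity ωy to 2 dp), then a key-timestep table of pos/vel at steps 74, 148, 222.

State at t = 0.8022 s:
  obj    pos=(+0.861,-0.356) vel=(+2.063,-1.051) ωy=+42.09

Key-timestep trajectory:
   step    t(s)  obj.x    obj.z    obj.vx   obj.vz 
     74  0.2005   +0.086  +0.039  +0.516  -0.263
    148  0.4011   +0.241  -0.040  +1.031  -0.526
    222  0.6016   +0.499  -0.171  +1.547  -0.788


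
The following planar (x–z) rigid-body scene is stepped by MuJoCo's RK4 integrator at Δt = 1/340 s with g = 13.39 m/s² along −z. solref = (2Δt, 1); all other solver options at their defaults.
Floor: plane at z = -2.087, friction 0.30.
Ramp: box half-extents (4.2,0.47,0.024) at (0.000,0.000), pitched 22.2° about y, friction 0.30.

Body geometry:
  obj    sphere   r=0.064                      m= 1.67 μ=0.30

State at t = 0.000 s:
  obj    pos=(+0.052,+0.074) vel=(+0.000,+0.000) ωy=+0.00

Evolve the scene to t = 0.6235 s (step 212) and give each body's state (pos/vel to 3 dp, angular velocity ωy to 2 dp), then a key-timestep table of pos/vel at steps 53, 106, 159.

State at t = 0.6235 s:
  obj    pos=(+0.702,-0.192) vel=(+2.086,-0.851) ωy=+35.20

Key-timestep trajectory:
   step    t(s)  obj.x    obj.z    obj.vx   obj.vz 
     53  0.1559   +0.093  +0.057  +0.522  -0.213
    106  0.3118   +0.215  +0.007  +1.043  -0.426
    159  0.4676   +0.418  -0.075  +1.565  -0.639


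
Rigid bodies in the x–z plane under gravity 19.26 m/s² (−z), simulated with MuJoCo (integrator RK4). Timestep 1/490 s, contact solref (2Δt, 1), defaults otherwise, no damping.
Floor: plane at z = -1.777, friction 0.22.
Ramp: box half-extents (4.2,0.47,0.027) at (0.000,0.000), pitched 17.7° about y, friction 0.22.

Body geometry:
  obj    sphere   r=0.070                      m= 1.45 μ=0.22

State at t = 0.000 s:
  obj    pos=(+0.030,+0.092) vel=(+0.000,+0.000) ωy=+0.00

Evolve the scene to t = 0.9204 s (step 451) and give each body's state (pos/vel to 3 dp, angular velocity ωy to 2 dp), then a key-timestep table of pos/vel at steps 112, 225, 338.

State at t = 0.9204 s:
  obj    pos=(+1.718,-0.446) vel=(+3.668,-1.170) ωy=+54.99

Key-timestep trajectory:
   step    t(s)  obj.x    obj.z    obj.vx   obj.vz 
    112  0.2286   +0.134  +0.059  +0.911  -0.291
    225  0.4592   +0.450  -0.042  +1.830  -0.584
    338  0.6898   +0.978  -0.210  +2.749  -0.877


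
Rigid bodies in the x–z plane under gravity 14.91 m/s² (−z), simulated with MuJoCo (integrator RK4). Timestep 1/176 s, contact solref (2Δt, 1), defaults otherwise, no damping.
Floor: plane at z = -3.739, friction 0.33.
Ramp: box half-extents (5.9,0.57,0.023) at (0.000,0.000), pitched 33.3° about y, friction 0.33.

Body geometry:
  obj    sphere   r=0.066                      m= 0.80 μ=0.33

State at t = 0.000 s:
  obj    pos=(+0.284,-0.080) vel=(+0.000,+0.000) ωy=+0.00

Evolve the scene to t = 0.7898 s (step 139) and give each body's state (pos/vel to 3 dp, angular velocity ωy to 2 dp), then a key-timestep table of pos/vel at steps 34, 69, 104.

State at t = 0.7898 s:
  obj    pos=(+1.808,-1.081) vel=(+3.860,-2.535) ωy=+69.95

Key-timestep trajectory:
   step    t(s)  obj.x    obj.z    obj.vx   obj.vz 
     34  0.1932   +0.375  -0.140  +0.944  -0.620
     69  0.3920   +0.660  -0.327  +1.916  -1.259
    104  0.5909   +1.137  -0.641  +2.888  -1.897


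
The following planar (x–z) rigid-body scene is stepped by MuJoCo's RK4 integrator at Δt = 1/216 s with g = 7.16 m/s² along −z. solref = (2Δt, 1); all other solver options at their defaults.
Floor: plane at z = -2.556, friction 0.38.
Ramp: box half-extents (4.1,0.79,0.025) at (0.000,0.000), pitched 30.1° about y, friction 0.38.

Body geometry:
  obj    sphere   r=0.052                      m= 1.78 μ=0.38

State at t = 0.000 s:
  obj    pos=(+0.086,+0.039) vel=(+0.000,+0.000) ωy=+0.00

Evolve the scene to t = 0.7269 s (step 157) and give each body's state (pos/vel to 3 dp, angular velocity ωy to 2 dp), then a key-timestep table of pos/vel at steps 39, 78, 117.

State at t = 0.7269 s:
  obj    pos=(+0.672,-0.301) vel=(+1.613,-0.935) ωy=+35.84

Key-timestep trajectory:
   step    t(s)  obj.x    obj.z    obj.vx   obj.vz 
     39  0.1806   +0.122  +0.018  +0.401  -0.232
     78  0.3611   +0.231  -0.045  +0.801  -0.465
    117  0.5417   +0.412  -0.150  +1.202  -0.697
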